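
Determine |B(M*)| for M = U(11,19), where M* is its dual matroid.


The dual of U(r,n) is U(n-r, n) = U(8,19).
Bases of U(8,19) are all (8)-element subsets.
|B(M*)| = C(19,8) = 19! / (8! * 11!) = 75582.

75582


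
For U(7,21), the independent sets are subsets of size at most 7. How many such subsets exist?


Independent sets of U(7,21) are all subsets of size <= 7.
Count = (21 choose 0) + (21 choose 1) + (21 choose 2) + (21 choose 3) + (21 choose 4) + (21 choose 5) + (21 choose 6) + (21 choose 7)
     = 1 + 21 + 210 + 1330 + 5985 + 20349 + 54264 + 116280
     = 198440.

198440


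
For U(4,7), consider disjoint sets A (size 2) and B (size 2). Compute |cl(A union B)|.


|A union B| = 2 + 2 = 4 (disjoint).
In U(4,7), cl(S) = S if |S| < 4, else cl(S) = E.
Since 4 >= 4, cl(A union B) = E.
|cl(A union B)| = 7.

7


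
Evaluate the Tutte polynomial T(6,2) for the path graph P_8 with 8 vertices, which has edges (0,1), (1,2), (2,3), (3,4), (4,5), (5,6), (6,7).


A path on 8 vertices is a tree with 7 edges.
T(x,y) = x^(7) for any tree.
T(6,2) = 6^7 = 279936.

279936


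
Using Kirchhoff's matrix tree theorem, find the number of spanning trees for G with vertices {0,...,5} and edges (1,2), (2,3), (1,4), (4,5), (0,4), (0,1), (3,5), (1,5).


By Kirchhoff's matrix tree theorem, the number of spanning trees equals
the determinant of any cofactor of the Laplacian matrix L.
G has 6 vertices and 8 edges.
Computing the (5 x 5) cofactor determinant gives 29.

29


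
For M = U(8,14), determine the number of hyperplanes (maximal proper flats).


Hyperplanes of U(8,14) are flats of rank 7.
In a uniform matroid, these are exactly the (7)-element subsets.
Count = (14 choose 7) = 3432.

3432


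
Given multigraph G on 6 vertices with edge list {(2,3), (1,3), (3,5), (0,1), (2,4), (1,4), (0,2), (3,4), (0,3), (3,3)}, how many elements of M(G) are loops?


In a graphic matroid, a loop is a self-loop edge (u,u) with rank 0.
Examining all 10 edges for self-loops...
Self-loops found: (3,3)
Number of loops = 1.

1


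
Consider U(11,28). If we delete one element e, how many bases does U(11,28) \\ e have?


Deleting e from U(11,28) gives U(11,27) since n > r.
Bases of U(11,27) = C(27,11) = 27! / (11! * 16!) = 13037895.

13037895


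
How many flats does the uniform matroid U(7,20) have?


Flats of U(7,20): every subset of size < 7 is a flat, plus E itself.
Count = (20 choose 0) + (20 choose 1) + (20 choose 2) + (20 choose 3) + (20 choose 4) + (20 choose 5) + (20 choose 6) + 1
     = 1 + 20 + 190 + 1140 + 4845 + 15504 + 38760 + 1
     = 60461.

60461


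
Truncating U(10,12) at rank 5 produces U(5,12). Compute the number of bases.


Truncating U(10,12) to rank 5 gives U(5,12).
Bases of U(5,12) are all 5-element subsets of 12 elements.
Number of bases = C(12,5) = 792.

792


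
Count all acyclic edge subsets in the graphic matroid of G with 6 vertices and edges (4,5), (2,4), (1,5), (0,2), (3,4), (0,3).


An independent set in a graphic matroid is an acyclic edge subset.
G has 6 vertices and 6 edges.
Enumerate all 2^6 = 64 subsets, checking for acyclicity.
Total independent sets = 60.

60


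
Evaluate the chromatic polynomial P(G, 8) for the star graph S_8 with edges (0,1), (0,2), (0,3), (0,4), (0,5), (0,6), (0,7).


P(tree, k) = k * (k-1)^(7) for any tree on 8 vertices.
P(8) = 8 * 7^7 = 8 * 823543 = 6588344.

6588344


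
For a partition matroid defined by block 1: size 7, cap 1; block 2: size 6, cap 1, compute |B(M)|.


A basis picks exactly ci elements from block i.
Number of bases = product of C(|Si|, ci).
= C(7,1) * C(6,1)
= 7 * 6
= 42.

42


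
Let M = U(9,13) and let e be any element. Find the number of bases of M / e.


Contracting e from U(9,13) gives U(8,12).
Bases of U(8,12) = (12 choose 8) = 495.

495


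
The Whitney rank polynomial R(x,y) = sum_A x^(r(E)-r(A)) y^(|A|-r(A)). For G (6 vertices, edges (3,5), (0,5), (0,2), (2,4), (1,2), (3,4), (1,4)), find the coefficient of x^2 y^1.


R(x,y) = sum over A in 2^E of x^(r(E)-r(A)) * y^(|A|-r(A)).
G has 6 vertices, 7 edges. r(E) = 5.
Enumerate all 2^7 = 128 subsets.
Count subsets with r(E)-r(A)=2 and |A|-r(A)=1: 4.

4


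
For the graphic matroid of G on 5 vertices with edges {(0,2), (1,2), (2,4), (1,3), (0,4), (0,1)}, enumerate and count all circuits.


A circuit in a graphic matroid = edge set of a simple cycle.
G has 5 vertices and 6 edges.
Enumerating all minimal edge subsets forming cycles...
Total circuits found: 3.

3


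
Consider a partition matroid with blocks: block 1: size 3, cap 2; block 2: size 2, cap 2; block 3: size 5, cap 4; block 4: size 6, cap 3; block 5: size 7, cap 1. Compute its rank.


Rank of a partition matroid = sum of min(|Si|, ci) for each block.
= min(3,2) + min(2,2) + min(5,4) + min(6,3) + min(7,1)
= 2 + 2 + 4 + 3 + 1
= 12.

12


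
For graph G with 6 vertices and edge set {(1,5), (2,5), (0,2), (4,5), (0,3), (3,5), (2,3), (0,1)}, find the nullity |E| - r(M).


Cycle rank (nullity) = |E| - r(M) = |E| - (|V| - c).
|E| = 8, |V| = 6, c = 1.
Nullity = 8 - (6 - 1) = 8 - 5 = 3.

3


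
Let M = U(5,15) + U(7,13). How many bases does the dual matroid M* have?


(M1+M2)* = M1* + M2*.
M1* = U(10,15), bases: C(15,10) = 3003.
M2* = U(6,13), bases: C(13,6) = 1716.
|B(M*)| = 3003 * 1716 = 5153148.

5153148


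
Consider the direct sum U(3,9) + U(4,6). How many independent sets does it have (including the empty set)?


For a direct sum, |I(M1+M2)| = |I(M1)| * |I(M2)|.
|I(U(3,9))| = sum C(9,k) for k=0..3 = 130.
|I(U(4,6))| = sum C(6,k) for k=0..4 = 57.
Total = 130 * 57 = 7410.

7410


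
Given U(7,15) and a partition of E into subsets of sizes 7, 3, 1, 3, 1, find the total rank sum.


r(Ai) = min(|Ai|, 7) for each part.
Sum = min(7,7) + min(3,7) + min(1,7) + min(3,7) + min(1,7)
    = 7 + 3 + 1 + 3 + 1
    = 15.

15


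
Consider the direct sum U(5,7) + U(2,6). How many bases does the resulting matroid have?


Bases of a direct sum M1 + M2: |B| = |B(M1)| * |B(M2)|.
|B(U(5,7))| = C(7,5) = 21.
|B(U(2,6))| = C(6,2) = 15.
Total bases = 21 * 15 = 315.

315


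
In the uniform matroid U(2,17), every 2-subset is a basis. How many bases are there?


Bases of U(2,17) are all 2-element subsets of the 17-element ground set.
Number of bases = C(17,2).
(17 choose 2) = 136.

136


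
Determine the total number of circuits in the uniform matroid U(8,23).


In U(8,23), circuits are the (9)-element subsets.
Any set of 9 elements is dependent, and removing any one element gives
an independent set of size 8, so it is a minimal dependent set.
Number of circuits = C(23,9) = 817190.

817190


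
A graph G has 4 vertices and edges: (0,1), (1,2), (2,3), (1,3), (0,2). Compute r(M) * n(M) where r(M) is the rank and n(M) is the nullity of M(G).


r(M) = |V| - c = 4 - 1 = 3.
nullity = |E| - r(M) = 5 - 3 = 2.
Product = 3 * 2 = 6.

6


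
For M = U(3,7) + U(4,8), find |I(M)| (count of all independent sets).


For a direct sum, |I(M1+M2)| = |I(M1)| * |I(M2)|.
|I(U(3,7))| = sum C(7,k) for k=0..3 = 64.
|I(U(4,8))| = sum C(8,k) for k=0..4 = 163.
Total = 64 * 163 = 10432.

10432


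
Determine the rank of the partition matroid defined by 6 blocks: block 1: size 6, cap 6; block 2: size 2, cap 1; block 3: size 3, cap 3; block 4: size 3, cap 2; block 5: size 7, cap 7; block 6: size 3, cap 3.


Rank of a partition matroid = sum of min(|Si|, ci) for each block.
= min(6,6) + min(2,1) + min(3,3) + min(3,2) + min(7,7) + min(3,3)
= 6 + 1 + 3 + 2 + 7 + 3
= 22.

22


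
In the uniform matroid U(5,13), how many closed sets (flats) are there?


Flats of U(5,13): every subset of size < 5 is a flat, plus E itself.
Count = C(13,0) + C(13,1) + C(13,2) + C(13,3) + C(13,4) + 1
     = 1 + 13 + 78 + 286 + 715 + 1
     = 1094.

1094


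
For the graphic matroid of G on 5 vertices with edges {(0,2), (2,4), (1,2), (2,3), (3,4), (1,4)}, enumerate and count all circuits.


A circuit in a graphic matroid = edge set of a simple cycle.
G has 5 vertices and 6 edges.
Enumerating all minimal edge subsets forming cycles...
Total circuits found: 3.

3


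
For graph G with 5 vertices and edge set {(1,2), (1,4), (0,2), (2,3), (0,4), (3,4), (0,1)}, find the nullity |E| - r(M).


Cycle rank (nullity) = |E| - r(M) = |E| - (|V| - c).
|E| = 7, |V| = 5, c = 1.
Nullity = 7 - (5 - 1) = 7 - 4 = 3.

3


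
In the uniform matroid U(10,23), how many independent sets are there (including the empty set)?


Independent sets of U(10,23) are all subsets of size <= 10.
Count = C(23,0) + C(23,1) + C(23,2) + C(23,3) + C(23,4) + C(23,5) + C(23,6) + C(23,7) + C(23,8) + C(23,9) + C(23,10)
     = 1 + 23 + 253 + 1771 + 8855 + 33649 + 100947 + 245157 + 490314 + 817190 + 1144066
     = 2842226.

2842226


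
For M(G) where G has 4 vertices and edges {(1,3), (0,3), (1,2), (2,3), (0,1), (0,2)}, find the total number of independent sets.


An independent set in a graphic matroid is an acyclic edge subset.
G has 4 vertices and 6 edges.
Enumerate all 2^6 = 64 subsets, checking for acyclicity.
Total independent sets = 38.

38


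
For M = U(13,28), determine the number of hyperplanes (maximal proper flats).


Hyperplanes of U(13,28) are flats of rank 12.
In a uniform matroid, these are exactly the (12)-element subsets.
Count = (28 choose 12) = 30421755.

30421755


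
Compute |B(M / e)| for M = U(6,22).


Contracting e from U(6,22) gives U(5,21).
Bases of U(5,21) = C(21,5) = 21! / (5! * 16!) = 20349.

20349


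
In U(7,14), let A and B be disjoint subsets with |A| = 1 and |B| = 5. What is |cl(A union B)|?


|A union B| = 1 + 5 = 6 (disjoint).
In U(7,14), cl(S) = S if |S| < 7, else cl(S) = E.
Since 6 < 7, cl(A union B) = A union B.
|cl(A union B)| = 6.

6


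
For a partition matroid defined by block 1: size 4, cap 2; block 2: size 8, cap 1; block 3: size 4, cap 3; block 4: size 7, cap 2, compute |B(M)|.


A basis picks exactly ci elements from block i.
Number of bases = product of C(|Si|, ci).
= C(4,2) * C(8,1) * C(4,3) * C(7,2)
= 6 * 8 * 4 * 21
= 4032.

4032


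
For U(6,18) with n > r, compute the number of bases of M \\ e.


Deleting e from U(6,18) gives U(6,17) since n > r.
Bases of U(6,17) = (17 choose 6) = 12376.

12376


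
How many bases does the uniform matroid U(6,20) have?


Bases of U(6,20) are all 6-element subsets of the 20-element ground set.
Number of bases = C(20,6).
C(20,6) = 38760.

38760


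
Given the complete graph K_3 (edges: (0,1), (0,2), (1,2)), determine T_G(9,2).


T(K_3; x,y) = x^2 + x + y.
T(9,2) = 81 + 9 + 2 = 92.

92


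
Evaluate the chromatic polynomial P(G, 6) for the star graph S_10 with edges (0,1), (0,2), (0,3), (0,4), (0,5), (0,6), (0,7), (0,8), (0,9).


P(tree, k) = k * (k-1)^(9) for any tree on 10 vertices.
P(6) = 6 * 5^9 = 6 * 1953125 = 11718750.

11718750


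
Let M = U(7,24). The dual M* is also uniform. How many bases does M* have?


The dual of U(r,n) is U(n-r, n) = U(17,24).
Bases of U(17,24) are all (17)-element subsets.
|B(M*)| = C(24,17) = 346104.

346104


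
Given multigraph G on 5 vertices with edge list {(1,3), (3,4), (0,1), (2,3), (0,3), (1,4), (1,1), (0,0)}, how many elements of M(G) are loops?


In a graphic matroid, a loop is a self-loop edge (u,u) with rank 0.
Examining all 8 edges for self-loops...
Self-loops found: (1,1), (0,0)
Number of loops = 2.

2


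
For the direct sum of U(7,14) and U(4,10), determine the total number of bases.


Bases of a direct sum M1 + M2: |B| = |B(M1)| * |B(M2)|.
|B(U(7,14))| = C(14,7) = 3432.
|B(U(4,10))| = C(10,4) = 210.
Total bases = 3432 * 210 = 720720.

720720


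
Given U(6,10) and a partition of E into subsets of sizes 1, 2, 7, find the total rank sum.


r(Ai) = min(|Ai|, 6) for each part.
Sum = min(1,6) + min(2,6) + min(7,6)
    = 1 + 2 + 6
    = 9.

9


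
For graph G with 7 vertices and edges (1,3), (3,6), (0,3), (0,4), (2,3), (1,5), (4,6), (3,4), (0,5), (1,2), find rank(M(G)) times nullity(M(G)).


r(M) = |V| - c = 7 - 1 = 6.
nullity = |E| - r(M) = 10 - 6 = 4.
Product = 6 * 4 = 24.

24


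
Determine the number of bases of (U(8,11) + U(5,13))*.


(M1+M2)* = M1* + M2*.
M1* = U(3,11), bases: C(11,3) = 165.
M2* = U(8,13), bases: C(13,8) = 1287.
|B(M*)| = 165 * 1287 = 212355.

212355


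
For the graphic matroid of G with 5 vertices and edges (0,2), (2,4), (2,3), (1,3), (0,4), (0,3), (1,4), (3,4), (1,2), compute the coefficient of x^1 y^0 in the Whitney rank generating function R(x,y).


R(x,y) = sum over A in 2^E of x^(r(E)-r(A)) * y^(|A|-r(A)).
G has 5 vertices, 9 edges. r(E) = 4.
Enumerate all 2^9 = 512 subsets.
Count subsets with r(E)-r(A)=1 and |A|-r(A)=0: 77.

77


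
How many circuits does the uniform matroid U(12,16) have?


In U(12,16), circuits are the (13)-element subsets.
Any set of 13 elements is dependent, and removing any one element gives
an independent set of size 12, so it is a minimal dependent set.
Number of circuits = C(16,13) = 560.

560


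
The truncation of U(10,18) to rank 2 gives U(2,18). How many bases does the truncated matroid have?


Truncating U(10,18) to rank 2 gives U(2,18).
Bases of U(2,18) are all 2-element subsets of 18 elements.
Number of bases = C(18,2) = (18 * 17) / (1 * 2) = 153.

153


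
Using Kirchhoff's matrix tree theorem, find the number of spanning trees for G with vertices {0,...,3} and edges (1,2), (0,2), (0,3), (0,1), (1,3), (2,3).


By Kirchhoff's matrix tree theorem, the number of spanning trees equals
the determinant of any cofactor of the Laplacian matrix L.
G has 4 vertices and 6 edges.
Computing the (3 x 3) cofactor determinant gives 16.

16


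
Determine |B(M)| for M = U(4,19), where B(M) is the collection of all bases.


Bases of U(4,19) are all 4-element subsets of the 19-element ground set.
Number of bases = C(19,4).
C(19,4) = (19 * 18 * 17 * 16) / (1 * 2 * 3 * 4) = 3876.

3876


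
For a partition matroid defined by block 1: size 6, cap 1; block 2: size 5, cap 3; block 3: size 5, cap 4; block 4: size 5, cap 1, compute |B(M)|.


A basis picks exactly ci elements from block i.
Number of bases = product of C(|Si|, ci).
= C(6,1) * C(5,3) * C(5,4) * C(5,1)
= 6 * 10 * 5 * 5
= 1500.

1500


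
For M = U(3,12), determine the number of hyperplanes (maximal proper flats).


Hyperplanes of U(3,12) are flats of rank 2.
In a uniform matroid, these are exactly the (2)-element subsets.
Count = C(12,2) = (12 * 11) / (1 * 2) = 66.

66


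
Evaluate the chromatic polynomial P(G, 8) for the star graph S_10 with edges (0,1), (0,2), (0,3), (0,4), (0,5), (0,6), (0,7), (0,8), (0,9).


P(tree, k) = k * (k-1)^(9) for any tree on 10 vertices.
P(8) = 8 * 7^9 = 8 * 40353607 = 322828856.

322828856


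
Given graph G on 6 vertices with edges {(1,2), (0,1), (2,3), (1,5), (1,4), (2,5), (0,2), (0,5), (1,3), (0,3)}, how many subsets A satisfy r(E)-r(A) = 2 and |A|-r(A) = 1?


R(x,y) = sum over A in 2^E of x^(r(E)-r(A)) * y^(|A|-r(A)).
G has 6 vertices, 10 edges. r(E) = 5.
Enumerate all 2^10 = 1024 subsets.
Count subsets with r(E)-r(A)=2 and |A|-r(A)=1: 58.

58


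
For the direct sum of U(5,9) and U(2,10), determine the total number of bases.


Bases of a direct sum M1 + M2: |B| = |B(M1)| * |B(M2)|.
|B(U(5,9))| = C(9,5) = 126.
|B(U(2,10))| = C(10,2) = 45.
Total bases = 126 * 45 = 5670.

5670


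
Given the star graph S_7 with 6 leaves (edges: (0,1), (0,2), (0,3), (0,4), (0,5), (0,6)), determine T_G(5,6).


A star on 7 vertices is a tree with 6 edges.
T(x,y) = x^(6) for any tree.
T(5,6) = 5^6 = 15625.

15625


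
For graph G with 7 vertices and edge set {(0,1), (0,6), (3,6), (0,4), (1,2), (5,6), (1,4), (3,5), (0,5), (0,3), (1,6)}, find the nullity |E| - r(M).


Cycle rank (nullity) = |E| - r(M) = |E| - (|V| - c).
|E| = 11, |V| = 7, c = 1.
Nullity = 11 - (7 - 1) = 11 - 6 = 5.

5


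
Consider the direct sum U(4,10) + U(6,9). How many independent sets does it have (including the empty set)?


For a direct sum, |I(M1+M2)| = |I(M1)| * |I(M2)|.
|I(U(4,10))| = sum C(10,k) for k=0..4 = 386.
|I(U(6,9))| = sum C(9,k) for k=0..6 = 466.
Total = 386 * 466 = 179876.

179876


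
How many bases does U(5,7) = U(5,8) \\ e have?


Deleting e from U(5,8) gives U(5,7) since n > r.
Bases of U(5,7) = (7 choose 5) = 21.

21


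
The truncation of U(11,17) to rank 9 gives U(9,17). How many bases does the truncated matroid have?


Truncating U(11,17) to rank 9 gives U(9,17).
Bases of U(9,17) are all 9-element subsets of 17 elements.
Number of bases = (17 choose 9) = 24310.

24310


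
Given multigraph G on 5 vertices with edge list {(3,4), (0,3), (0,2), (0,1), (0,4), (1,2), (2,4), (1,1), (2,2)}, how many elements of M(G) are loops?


In a graphic matroid, a loop is a self-loop edge (u,u) with rank 0.
Examining all 9 edges for self-loops...
Self-loops found: (1,1), (2,2)
Number of loops = 2.

2


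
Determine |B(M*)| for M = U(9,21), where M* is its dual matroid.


The dual of U(r,n) is U(n-r, n) = U(12,21).
Bases of U(12,21) are all (12)-element subsets.
|B(M*)| = C(21,12) = 293930.

293930


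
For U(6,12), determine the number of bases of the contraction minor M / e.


Contracting e from U(6,12) gives U(5,11).
Bases of U(5,11) = C(11,5) = 462.

462


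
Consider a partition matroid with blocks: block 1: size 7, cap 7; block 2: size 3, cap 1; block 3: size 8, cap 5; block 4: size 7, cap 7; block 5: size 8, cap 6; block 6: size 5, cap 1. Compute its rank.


Rank of a partition matroid = sum of min(|Si|, ci) for each block.
= min(7,7) + min(3,1) + min(8,5) + min(7,7) + min(8,6) + min(5,1)
= 7 + 1 + 5 + 7 + 6 + 1
= 27.

27


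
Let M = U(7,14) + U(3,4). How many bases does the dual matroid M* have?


(M1+M2)* = M1* + M2*.
M1* = U(7,14), bases: C(14,7) = 3432.
M2* = U(1,4), bases: C(4,1) = 4.
|B(M*)| = 3432 * 4 = 13728.

13728


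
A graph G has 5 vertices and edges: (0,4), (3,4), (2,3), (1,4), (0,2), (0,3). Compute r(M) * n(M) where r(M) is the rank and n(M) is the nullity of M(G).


r(M) = |V| - c = 5 - 1 = 4.
nullity = |E| - r(M) = 6 - 4 = 2.
Product = 4 * 2 = 8.

8


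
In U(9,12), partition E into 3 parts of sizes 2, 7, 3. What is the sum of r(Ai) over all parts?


r(Ai) = min(|Ai|, 9) for each part.
Sum = min(2,9) + min(7,9) + min(3,9)
    = 2 + 7 + 3
    = 12.

12


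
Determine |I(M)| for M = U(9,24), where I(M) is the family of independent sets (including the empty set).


Independent sets of U(9,24) are all subsets of size <= 9.
Count = C(24,0) + C(24,1) + C(24,2) + C(24,3) + C(24,4) + C(24,5) + C(24,6) + C(24,7) + C(24,8) + C(24,9)
     = 1 + 24 + 276 + 2024 + 10626 + 42504 + 134596 + 346104 + 735471 + 1307504
     = 2579130.

2579130


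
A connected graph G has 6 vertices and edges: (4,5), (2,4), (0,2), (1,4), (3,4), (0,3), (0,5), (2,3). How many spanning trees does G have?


By Kirchhoff's matrix tree theorem, the number of spanning trees equals
the determinant of any cofactor of the Laplacian matrix L.
G has 6 vertices and 8 edges.
Computing the (5 x 5) cofactor determinant gives 24.

24


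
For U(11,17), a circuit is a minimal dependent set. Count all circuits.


In U(11,17), circuits are the (12)-element subsets.
Any set of 12 elements is dependent, and removing any one element gives
an independent set of size 11, so it is a minimal dependent set.
Number of circuits = C(17,12) = 6188.

6188


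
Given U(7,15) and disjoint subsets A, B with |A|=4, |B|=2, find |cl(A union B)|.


|A union B| = 4 + 2 = 6 (disjoint).
In U(7,15), cl(S) = S if |S| < 7, else cl(S) = E.
Since 6 < 7, cl(A union B) = A union B.
|cl(A union B)| = 6.

6


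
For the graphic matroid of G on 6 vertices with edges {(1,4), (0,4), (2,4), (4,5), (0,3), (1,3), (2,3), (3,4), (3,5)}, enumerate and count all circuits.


A circuit in a graphic matroid = edge set of a simple cycle.
G has 6 vertices and 9 edges.
Enumerating all minimal edge subsets forming cycles...
Total circuits found: 10.

10


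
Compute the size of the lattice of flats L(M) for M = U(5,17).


Flats of U(5,17): every subset of size < 5 is a flat, plus E itself.
Count = (17 choose 0) + (17 choose 1) + (17 choose 2) + (17 choose 3) + (17 choose 4) + 1
     = 1 + 17 + 136 + 680 + 2380 + 1
     = 3215.

3215


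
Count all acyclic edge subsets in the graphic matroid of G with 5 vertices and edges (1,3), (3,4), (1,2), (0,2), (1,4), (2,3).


An independent set in a graphic matroid is an acyclic edge subset.
G has 5 vertices and 6 edges.
Enumerate all 2^6 = 64 subsets, checking for acyclicity.
Total independent sets = 48.

48


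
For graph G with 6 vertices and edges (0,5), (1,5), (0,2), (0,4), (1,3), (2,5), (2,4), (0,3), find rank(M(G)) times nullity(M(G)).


r(M) = |V| - c = 6 - 1 = 5.
nullity = |E| - r(M) = 8 - 5 = 3.
Product = 5 * 3 = 15.

15


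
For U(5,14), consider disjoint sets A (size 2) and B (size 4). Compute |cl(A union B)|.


|A union B| = 2 + 4 = 6 (disjoint).
In U(5,14), cl(S) = S if |S| < 5, else cl(S) = E.
Since 6 >= 5, cl(A union B) = E.
|cl(A union B)| = 14.

14


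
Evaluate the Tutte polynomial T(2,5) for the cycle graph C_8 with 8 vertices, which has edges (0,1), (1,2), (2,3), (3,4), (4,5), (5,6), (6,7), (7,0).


T(C_8; x,y) = x + x^2 + ... + x^(7) + y.
T(2,5) = 2^1 + 2^2 + 2^3 + 2^4 + 2^5 + 2^6 + 2^7 + 5
= 2 + 4 + 8 + 16 + 32 + 64 + 128 + 5
= 259.

259


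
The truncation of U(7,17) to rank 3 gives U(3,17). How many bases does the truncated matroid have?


Truncating U(7,17) to rank 3 gives U(3,17).
Bases of U(3,17) are all 3-element subsets of 17 elements.
Number of bases = C(17,3) = 17! / (3! * 14!) = 680.

680


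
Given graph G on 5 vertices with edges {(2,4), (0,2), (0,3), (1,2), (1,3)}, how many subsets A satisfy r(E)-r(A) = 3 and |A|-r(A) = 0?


R(x,y) = sum over A in 2^E of x^(r(E)-r(A)) * y^(|A|-r(A)).
G has 5 vertices, 5 edges. r(E) = 4.
Enumerate all 2^5 = 32 subsets.
Count subsets with r(E)-r(A)=3 and |A|-r(A)=0: 5.

5


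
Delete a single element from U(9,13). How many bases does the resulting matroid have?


Deleting e from U(9,13) gives U(9,12) since n > r.
Bases of U(9,12) = (12 choose 9) = 220.

220


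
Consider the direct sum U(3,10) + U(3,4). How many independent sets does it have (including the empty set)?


For a direct sum, |I(M1+M2)| = |I(M1)| * |I(M2)|.
|I(U(3,10))| = sum C(10,k) for k=0..3 = 176.
|I(U(3,4))| = sum C(4,k) for k=0..3 = 15.
Total = 176 * 15 = 2640.

2640


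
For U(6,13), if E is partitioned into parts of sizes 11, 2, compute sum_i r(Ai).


r(Ai) = min(|Ai|, 6) for each part.
Sum = min(11,6) + min(2,6)
    = 6 + 2
    = 8.

8


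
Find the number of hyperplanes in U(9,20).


Hyperplanes of U(9,20) are flats of rank 8.
In a uniform matroid, these are exactly the (8)-element subsets.
Count = C(20,8) = 125970.

125970


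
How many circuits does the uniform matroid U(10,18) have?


In U(10,18), circuits are the (11)-element subsets.
Any set of 11 elements is dependent, and removing any one element gives
an independent set of size 10, so it is a minimal dependent set.
Number of circuits = (18 choose 11) = 31824.

31824


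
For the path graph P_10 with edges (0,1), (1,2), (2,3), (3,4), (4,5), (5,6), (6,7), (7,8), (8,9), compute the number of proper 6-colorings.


P(P_10, k) = k * (k-1)^(9).
P(6) = 6 * 5^9 = 6 * 1953125 = 11718750.

11718750


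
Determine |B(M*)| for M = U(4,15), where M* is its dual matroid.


The dual of U(r,n) is U(n-r, n) = U(11,15).
Bases of U(11,15) are all (11)-element subsets.
|B(M*)| = C(15,11) = 15! / (11! * 4!) = 1365.

1365


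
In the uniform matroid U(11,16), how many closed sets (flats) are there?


Flats of U(11,16): every subset of size < 11 is a flat, plus E itself.
Count = (16 choose 0) + (16 choose 1) + (16 choose 2) + (16 choose 3) + (16 choose 4) + (16 choose 5) + (16 choose 6) + (16 choose 7) + (16 choose 8) + (16 choose 9) + (16 choose 10) + 1
     = 1 + 16 + 120 + 560 + 1820 + 4368 + 8008 + 11440 + 12870 + 11440 + 8008 + 1
     = 58652.

58652


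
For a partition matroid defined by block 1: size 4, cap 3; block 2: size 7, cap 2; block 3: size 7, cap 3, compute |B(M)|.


A basis picks exactly ci elements from block i.
Number of bases = product of C(|Si|, ci).
= C(4,3) * C(7,2) * C(7,3)
= 4 * 21 * 35
= 2940.

2940


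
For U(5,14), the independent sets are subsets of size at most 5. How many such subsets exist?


Independent sets of U(5,14) are all subsets of size <= 5.
Count = (14 choose 0) + (14 choose 1) + (14 choose 2) + (14 choose 3) + (14 choose 4) + (14 choose 5)
     = 1 + 14 + 91 + 364 + 1001 + 2002
     = 3473.

3473


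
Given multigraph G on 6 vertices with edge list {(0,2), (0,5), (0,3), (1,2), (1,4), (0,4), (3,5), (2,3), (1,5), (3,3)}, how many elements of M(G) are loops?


In a graphic matroid, a loop is a self-loop edge (u,u) with rank 0.
Examining all 10 edges for self-loops...
Self-loops found: (3,3)
Number of loops = 1.

1


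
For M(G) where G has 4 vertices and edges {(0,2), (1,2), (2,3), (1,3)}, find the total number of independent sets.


An independent set in a graphic matroid is an acyclic edge subset.
G has 4 vertices and 4 edges.
Enumerate all 2^4 = 16 subsets, checking for acyclicity.
Total independent sets = 14.

14


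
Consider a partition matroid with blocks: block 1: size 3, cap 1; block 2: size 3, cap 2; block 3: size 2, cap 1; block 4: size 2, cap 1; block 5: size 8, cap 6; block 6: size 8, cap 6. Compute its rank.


Rank of a partition matroid = sum of min(|Si|, ci) for each block.
= min(3,1) + min(3,2) + min(2,1) + min(2,1) + min(8,6) + min(8,6)
= 1 + 2 + 1 + 1 + 6 + 6
= 17.

17


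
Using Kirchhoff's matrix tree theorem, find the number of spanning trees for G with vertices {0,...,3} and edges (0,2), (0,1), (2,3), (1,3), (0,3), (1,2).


By Kirchhoff's matrix tree theorem, the number of spanning trees equals
the determinant of any cofactor of the Laplacian matrix L.
G has 4 vertices and 6 edges.
Computing the (3 x 3) cofactor determinant gives 16.

16


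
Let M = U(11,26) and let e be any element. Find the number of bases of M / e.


Contracting e from U(11,26) gives U(10,25).
Bases of U(10,25) = (25 choose 10) = 3268760.

3268760


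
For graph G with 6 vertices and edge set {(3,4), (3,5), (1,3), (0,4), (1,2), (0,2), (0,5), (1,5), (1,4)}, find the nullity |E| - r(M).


Cycle rank (nullity) = |E| - r(M) = |E| - (|V| - c).
|E| = 9, |V| = 6, c = 1.
Nullity = 9 - (6 - 1) = 9 - 5 = 4.

4


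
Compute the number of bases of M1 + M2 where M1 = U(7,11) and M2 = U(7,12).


Bases of a direct sum M1 + M2: |B| = |B(M1)| * |B(M2)|.
|B(U(7,11))| = C(11,7) = 330.
|B(U(7,12))| = C(12,7) = 792.
Total bases = 330 * 792 = 261360.

261360


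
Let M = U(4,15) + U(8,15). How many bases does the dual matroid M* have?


(M1+M2)* = M1* + M2*.
M1* = U(11,15), bases: C(15,11) = 1365.
M2* = U(7,15), bases: C(15,7) = 6435.
|B(M*)| = 1365 * 6435 = 8783775.

8783775


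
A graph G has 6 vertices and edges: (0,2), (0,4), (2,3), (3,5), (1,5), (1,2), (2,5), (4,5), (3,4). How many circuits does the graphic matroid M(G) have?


A circuit in a graphic matroid = edge set of a simple cycle.
G has 6 vertices and 9 edges.
Enumerating all minimal edge subsets forming cycles...
Total circuits found: 12.

12


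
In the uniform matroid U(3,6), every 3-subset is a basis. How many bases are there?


Bases of U(3,6) are all 3-element subsets of the 6-element ground set.
Number of bases = C(6,3).
C(6,3) = (6 * 5 * 4) / (1 * 2 * 3) = 20.

20


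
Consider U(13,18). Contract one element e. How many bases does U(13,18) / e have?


Contracting e from U(13,18) gives U(12,17).
Bases of U(12,17) = C(17,12) = 6188.

6188


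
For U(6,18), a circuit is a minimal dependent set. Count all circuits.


In U(6,18), circuits are the (7)-element subsets.
Any set of 7 elements is dependent, and removing any one element gives
an independent set of size 6, so it is a minimal dependent set.
Number of circuits = C(18,7) = 18! / (7! * 11!) = 31824.

31824


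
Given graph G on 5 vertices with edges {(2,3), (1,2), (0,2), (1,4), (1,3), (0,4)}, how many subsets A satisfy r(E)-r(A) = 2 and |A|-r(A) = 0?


R(x,y) = sum over A in 2^E of x^(r(E)-r(A)) * y^(|A|-r(A)).
G has 5 vertices, 6 edges. r(E) = 4.
Enumerate all 2^6 = 64 subsets.
Count subsets with r(E)-r(A)=2 and |A|-r(A)=0: 15.

15


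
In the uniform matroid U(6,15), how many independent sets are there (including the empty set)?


Independent sets of U(6,15) are all subsets of size <= 6.
Count = C(15,0) + C(15,1) + C(15,2) + C(15,3) + C(15,4) + C(15,5) + C(15,6)
     = 1 + 15 + 105 + 455 + 1365 + 3003 + 5005
     = 9949.

9949


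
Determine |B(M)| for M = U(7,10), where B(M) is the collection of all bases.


Bases of U(7,10) are all 7-element subsets of the 10-element ground set.
Number of bases = C(10,7).
C(10,7) = 10! / (7! * 3!) = 120.

120


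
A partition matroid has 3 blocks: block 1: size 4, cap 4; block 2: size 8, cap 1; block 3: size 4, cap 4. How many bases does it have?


A basis picks exactly ci elements from block i.
Number of bases = product of C(|Si|, ci).
= C(4,4) * C(8,1) * C(4,4)
= 1 * 8 * 1
= 8.

8


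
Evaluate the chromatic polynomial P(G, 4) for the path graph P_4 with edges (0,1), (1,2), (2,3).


P(P_4, k) = k * (k-1)^(3).
P(4) = 4 * 3^3 = 4 * 27 = 108.

108


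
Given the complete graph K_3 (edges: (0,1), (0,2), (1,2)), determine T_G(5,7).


T(K_3; x,y) = x^2 + x + y.
T(5,7) = 25 + 5 + 7 = 37.

37


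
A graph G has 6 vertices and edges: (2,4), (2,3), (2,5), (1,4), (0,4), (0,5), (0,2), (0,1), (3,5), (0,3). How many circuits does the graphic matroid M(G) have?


A circuit in a graphic matroid = edge set of a simple cycle.
G has 6 vertices and 10 edges.
Enumerating all minimal edge subsets forming cycles...
Total circuits found: 18.

18


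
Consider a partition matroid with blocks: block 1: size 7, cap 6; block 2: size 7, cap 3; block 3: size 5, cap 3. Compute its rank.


Rank of a partition matroid = sum of min(|Si|, ci) for each block.
= min(7,6) + min(7,3) + min(5,3)
= 6 + 3 + 3
= 12.

12


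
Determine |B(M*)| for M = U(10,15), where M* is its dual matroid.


The dual of U(r,n) is U(n-r, n) = U(5,15).
Bases of U(5,15) are all (5)-element subsets.
|B(M*)| = C(15,5) = 3003.

3003


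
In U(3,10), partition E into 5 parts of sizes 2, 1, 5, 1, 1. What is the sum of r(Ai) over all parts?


r(Ai) = min(|Ai|, 3) for each part.
Sum = min(2,3) + min(1,3) + min(5,3) + min(1,3) + min(1,3)
    = 2 + 1 + 3 + 1 + 1
    = 8.

8


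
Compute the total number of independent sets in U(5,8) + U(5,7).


For a direct sum, |I(M1+M2)| = |I(M1)| * |I(M2)|.
|I(U(5,8))| = sum C(8,k) for k=0..5 = 219.
|I(U(5,7))| = sum C(7,k) for k=0..5 = 120.
Total = 219 * 120 = 26280.

26280


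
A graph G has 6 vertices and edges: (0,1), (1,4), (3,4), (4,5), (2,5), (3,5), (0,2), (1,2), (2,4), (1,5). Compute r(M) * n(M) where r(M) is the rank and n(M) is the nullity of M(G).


r(M) = |V| - c = 6 - 1 = 5.
nullity = |E| - r(M) = 10 - 5 = 5.
Product = 5 * 5 = 25.

25


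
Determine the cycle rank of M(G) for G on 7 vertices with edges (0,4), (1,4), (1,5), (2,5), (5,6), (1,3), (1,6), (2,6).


Cycle rank (nullity) = |E| - r(M) = |E| - (|V| - c).
|E| = 8, |V| = 7, c = 1.
Nullity = 8 - (7 - 1) = 8 - 6 = 2.

2


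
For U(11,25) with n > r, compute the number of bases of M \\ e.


Deleting e from U(11,25) gives U(11,24) since n > r.
Bases of U(11,24) = (24 choose 11) = 2496144.

2496144


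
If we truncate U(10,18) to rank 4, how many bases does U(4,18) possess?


Truncating U(10,18) to rank 4 gives U(4,18).
Bases of U(4,18) are all 4-element subsets of 18 elements.
Number of bases = C(18,4) = 18! / (4! * 14!) = 3060.

3060


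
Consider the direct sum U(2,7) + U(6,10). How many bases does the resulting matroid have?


Bases of a direct sum M1 + M2: |B| = |B(M1)| * |B(M2)|.
|B(U(2,7))| = C(7,2) = 21.
|B(U(6,10))| = C(10,6) = 210.
Total bases = 21 * 210 = 4410.

4410


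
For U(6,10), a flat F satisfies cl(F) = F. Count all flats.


Flats of U(6,10): every subset of size < 6 is a flat, plus E itself.
Count = (10 choose 0) + (10 choose 1) + (10 choose 2) + (10 choose 3) + (10 choose 4) + (10 choose 5) + 1
     = 1 + 10 + 45 + 120 + 210 + 252 + 1
     = 639.

639


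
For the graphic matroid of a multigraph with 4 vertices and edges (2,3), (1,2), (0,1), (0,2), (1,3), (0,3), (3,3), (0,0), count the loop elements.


In a graphic matroid, a loop is a self-loop edge (u,u) with rank 0.
Examining all 8 edges for self-loops...
Self-loops found: (3,3), (0,0)
Number of loops = 2.

2


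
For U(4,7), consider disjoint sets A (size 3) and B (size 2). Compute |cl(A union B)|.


|A union B| = 3 + 2 = 5 (disjoint).
In U(4,7), cl(S) = S if |S| < 4, else cl(S) = E.
Since 5 >= 4, cl(A union B) = E.
|cl(A union B)| = 7.

7


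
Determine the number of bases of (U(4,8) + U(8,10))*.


(M1+M2)* = M1* + M2*.
M1* = U(4,8), bases: C(8,4) = 70.
M2* = U(2,10), bases: C(10,2) = 45.
|B(M*)| = 70 * 45 = 3150.

3150


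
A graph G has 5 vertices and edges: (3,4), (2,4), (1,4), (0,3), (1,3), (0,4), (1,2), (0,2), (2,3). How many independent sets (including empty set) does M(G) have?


An independent set in a graphic matroid is an acyclic edge subset.
G has 5 vertices and 9 edges.
Enumerate all 2^9 = 512 subsets, checking for acyclicity.
Total independent sets = 198.

198


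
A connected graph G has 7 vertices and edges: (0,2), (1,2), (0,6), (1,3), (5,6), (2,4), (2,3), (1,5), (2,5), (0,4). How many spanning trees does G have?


By Kirchhoff's matrix tree theorem, the number of spanning trees equals
the determinant of any cofactor of the Laplacian matrix L.
G has 7 vertices and 10 edges.
Computing the (6 x 6) cofactor determinant gives 79.

79


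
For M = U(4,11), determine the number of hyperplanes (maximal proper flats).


Hyperplanes of U(4,11) are flats of rank 3.
In a uniform matroid, these are exactly the (3)-element subsets.
Count = C(11,3) = 11! / (3! * 8!) = 165.

165


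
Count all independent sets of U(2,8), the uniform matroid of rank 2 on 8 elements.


Independent sets of U(2,8) are all subsets of size <= 2.
Count = (8 choose 0) + (8 choose 1) + (8 choose 2)
     = 1 + 8 + 28
     = 37.

37


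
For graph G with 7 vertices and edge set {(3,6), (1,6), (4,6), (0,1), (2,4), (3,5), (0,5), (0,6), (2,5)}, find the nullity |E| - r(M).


Cycle rank (nullity) = |E| - r(M) = |E| - (|V| - c).
|E| = 9, |V| = 7, c = 1.
Nullity = 9 - (7 - 1) = 9 - 6 = 3.

3


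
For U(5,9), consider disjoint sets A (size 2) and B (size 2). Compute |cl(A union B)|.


|A union B| = 2 + 2 = 4 (disjoint).
In U(5,9), cl(S) = S if |S| < 5, else cl(S) = E.
Since 4 < 5, cl(A union B) = A union B.
|cl(A union B)| = 4.

4


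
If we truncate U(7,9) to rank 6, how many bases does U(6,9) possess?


Truncating U(7,9) to rank 6 gives U(6,9).
Bases of U(6,9) are all 6-element subsets of 9 elements.
Number of bases = (9 choose 6) = 84.

84


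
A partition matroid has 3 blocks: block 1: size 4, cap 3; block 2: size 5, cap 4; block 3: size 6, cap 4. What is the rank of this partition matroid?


Rank of a partition matroid = sum of min(|Si|, ci) for each block.
= min(4,3) + min(5,4) + min(6,4)
= 3 + 4 + 4
= 11.

11


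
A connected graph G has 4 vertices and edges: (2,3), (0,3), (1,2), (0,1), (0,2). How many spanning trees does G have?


By Kirchhoff's matrix tree theorem, the number of spanning trees equals
the determinant of any cofactor of the Laplacian matrix L.
G has 4 vertices and 5 edges.
Computing the (3 x 3) cofactor determinant gives 8.

8


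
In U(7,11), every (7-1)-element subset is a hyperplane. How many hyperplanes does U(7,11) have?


Hyperplanes of U(7,11) are flats of rank 6.
In a uniform matroid, these are exactly the (6)-element subsets.
Count = C(11,6) = 462.

462


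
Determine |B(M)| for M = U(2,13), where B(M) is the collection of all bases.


Bases of U(2,13) are all 2-element subsets of the 13-element ground set.
Number of bases = C(13,2).
C(13,2) = (13 * 12) / (1 * 2) = 78.

78


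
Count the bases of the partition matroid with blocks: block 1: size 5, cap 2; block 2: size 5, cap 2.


A basis picks exactly ci elements from block i.
Number of bases = product of C(|Si|, ci).
= C(5,2) * C(5,2)
= 10 * 10
= 100.

100


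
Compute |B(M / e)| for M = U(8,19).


Contracting e from U(8,19) gives U(7,18).
Bases of U(7,18) = (18 choose 7) = 31824.

31824


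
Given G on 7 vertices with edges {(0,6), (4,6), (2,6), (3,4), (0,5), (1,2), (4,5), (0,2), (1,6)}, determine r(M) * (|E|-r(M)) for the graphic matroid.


r(M) = |V| - c = 7 - 1 = 6.
nullity = |E| - r(M) = 9 - 6 = 3.
Product = 6 * 3 = 18.

18


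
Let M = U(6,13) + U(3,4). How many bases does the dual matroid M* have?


(M1+M2)* = M1* + M2*.
M1* = U(7,13), bases: C(13,7) = 1716.
M2* = U(1,4), bases: C(4,1) = 4.
|B(M*)| = 1716 * 4 = 6864.

6864


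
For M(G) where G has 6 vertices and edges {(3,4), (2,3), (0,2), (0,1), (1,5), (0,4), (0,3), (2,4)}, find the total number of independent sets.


An independent set in a graphic matroid is an acyclic edge subset.
G has 6 vertices and 8 edges.
Enumerate all 2^8 = 256 subsets, checking for acyclicity.
Total independent sets = 152.

152


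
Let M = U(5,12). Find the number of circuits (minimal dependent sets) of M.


In U(5,12), circuits are the (6)-element subsets.
Any set of 6 elements is dependent, and removing any one element gives
an independent set of size 5, so it is a minimal dependent set.
Number of circuits = (12 choose 6) = 924.

924


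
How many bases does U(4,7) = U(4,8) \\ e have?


Deleting e from U(4,8) gives U(4,7) since n > r.
Bases of U(4,7) = (7 choose 4) = 35.

35


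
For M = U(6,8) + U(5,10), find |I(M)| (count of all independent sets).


For a direct sum, |I(M1+M2)| = |I(M1)| * |I(M2)|.
|I(U(6,8))| = sum C(8,k) for k=0..6 = 247.
|I(U(5,10))| = sum C(10,k) for k=0..5 = 638.
Total = 247 * 638 = 157586.

157586


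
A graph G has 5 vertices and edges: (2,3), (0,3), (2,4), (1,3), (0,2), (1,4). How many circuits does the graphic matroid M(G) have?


A circuit in a graphic matroid = edge set of a simple cycle.
G has 5 vertices and 6 edges.
Enumerating all minimal edge subsets forming cycles...
Total circuits found: 3.

3


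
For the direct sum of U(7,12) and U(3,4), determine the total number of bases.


Bases of a direct sum M1 + M2: |B| = |B(M1)| * |B(M2)|.
|B(U(7,12))| = C(12,7) = 792.
|B(U(3,4))| = C(4,3) = 4.
Total bases = 792 * 4 = 3168.

3168


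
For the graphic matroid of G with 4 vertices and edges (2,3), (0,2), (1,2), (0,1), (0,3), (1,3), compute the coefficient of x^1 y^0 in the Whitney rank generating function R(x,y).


R(x,y) = sum over A in 2^E of x^(r(E)-r(A)) * y^(|A|-r(A)).
G has 4 vertices, 6 edges. r(E) = 3.
Enumerate all 2^6 = 64 subsets.
Count subsets with r(E)-r(A)=1 and |A|-r(A)=0: 15.

15


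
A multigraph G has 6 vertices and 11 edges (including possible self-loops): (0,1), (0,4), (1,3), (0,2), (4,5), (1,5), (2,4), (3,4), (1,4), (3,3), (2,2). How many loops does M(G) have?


In a graphic matroid, a loop is a self-loop edge (u,u) with rank 0.
Examining all 11 edges for self-loops...
Self-loops found: (3,3), (2,2)
Number of loops = 2.

2


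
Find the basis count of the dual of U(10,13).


The dual of U(r,n) is U(n-r, n) = U(3,13).
Bases of U(3,13) are all (3)-element subsets.
|B(M*)| = C(13,3) = (13 * 12 * 11) / (1 * 2 * 3) = 286.

286


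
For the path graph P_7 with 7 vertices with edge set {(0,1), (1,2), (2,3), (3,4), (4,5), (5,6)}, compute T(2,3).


A path on 7 vertices is a tree with 6 edges.
T(x,y) = x^(6) for any tree.
T(2,3) = 2^6 = 64.

64
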